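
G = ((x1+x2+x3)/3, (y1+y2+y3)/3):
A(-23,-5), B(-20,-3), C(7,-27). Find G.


Gx = (-23- 20+7)/3 = -36/3 = -12.0000
Gy = (-5- 3- 27)/3 = -35/3 = -11.6667

G = (-12.0000, -11.6667)


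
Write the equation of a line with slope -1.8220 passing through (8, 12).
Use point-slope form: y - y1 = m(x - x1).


y - 12 = -1.8220(x - 8)
y = -1.8220x + 12 + 1.8220*8
y = -1.8220x + 26.5760

y = -1.8220x + 26.5760


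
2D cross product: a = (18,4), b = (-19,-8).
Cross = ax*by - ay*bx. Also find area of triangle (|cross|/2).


cross = 18*(-8) - 4*(-19) = -144 + 76 = -68
Triangle area = |-68|/2 = 68/2 = 34.0000

cross = -68, triangle area = 34.0000


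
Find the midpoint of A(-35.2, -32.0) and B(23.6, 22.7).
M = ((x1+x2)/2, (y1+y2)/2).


Mx = (-35.2 + 23.6)/2 = -11.6/2 = -5.8000
My = (-32.0 + 22.7)/2 = -9.3/2 = -4.6500

(-5.8000, -4.6500)


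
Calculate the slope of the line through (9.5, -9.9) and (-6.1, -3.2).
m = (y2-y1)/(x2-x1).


dy = -3.2 + 9.9 = 6.7
dx = -6.1 - 9.5 = -15.6
m = 6.7/(-15.6) = -0.4295

m = -0.4295


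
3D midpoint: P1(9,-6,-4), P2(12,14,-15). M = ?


Mx = (9+12)/2 = 10.5000
My = (-6+14)/2 = 4.0000
Mz = (-4- 15)/2 = -9.5000

M = (10.5000, 4.0000, -9.5000)


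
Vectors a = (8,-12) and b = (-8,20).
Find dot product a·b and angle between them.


a·b = 8*(-8) - 12*20 = -64 - 240 = -304
|a| = sqrt(64+144) = 14.4222
|b| = sqrt(64+400) = 21.5407
cos(theta) = -304/(sqrt(208)*sqrt(464)) = -304/sqrt(96512) = -0.978550
theta = arccos(-304/sqrt(96512)) = 168.1113 degrees

a·b = -304, theta = 168.1113 deg


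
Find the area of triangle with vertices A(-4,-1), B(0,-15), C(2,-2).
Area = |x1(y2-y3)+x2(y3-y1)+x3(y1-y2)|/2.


-4*(-15+ 2) = 52
0*(-2+ 1) = 0
2*(-1+ 15) = 28
sum = 80
Area = |80|/2 = 40.0000

40.0000 sq units


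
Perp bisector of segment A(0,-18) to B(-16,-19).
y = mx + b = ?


Midpoint = (-8, -18.5)
Slope of AB = dy/dx = -1/(-16) = 0.0625
Perp slope = -dx/dy = -16/1 = -16.0000
b = My - (perp slope)*Mx = -18.5 + (-16*(-8))/(-1) = -18.5 - 128.0000 = -146.5000

y = -16.0000x - 146.5000


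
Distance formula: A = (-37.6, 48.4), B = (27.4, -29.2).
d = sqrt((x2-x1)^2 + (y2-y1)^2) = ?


dx = 27.4 + 37.6 = 65.0
dy = -29.2 - 48.4 = -77.6
d = sqrt(4225.0 + 6021.76) = sqrt(10246.76) = 101.2263

101.2263


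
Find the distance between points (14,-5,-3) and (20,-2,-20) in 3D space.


dx=6, dy=3, dz=-17
d = sqrt(36+9+289) = sqrt(334) = 18.2757

18.2757


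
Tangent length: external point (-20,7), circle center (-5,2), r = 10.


d = sqrt((-20+ 5)^2 + (7-2)^2) = sqrt(225+25) = 15.8114
L = sqrt(250.0000 - 100) = sqrt(150.0000) = 12.2474

12.2474


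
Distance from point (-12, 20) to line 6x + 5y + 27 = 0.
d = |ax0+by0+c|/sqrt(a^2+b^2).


|6*(-12) + 5*20 + 27| = |55| = 55
sqrt(36 + 25) = sqrt(61) = 7.8102
d = 55/sqrt(61) = 7.0420

7.0420


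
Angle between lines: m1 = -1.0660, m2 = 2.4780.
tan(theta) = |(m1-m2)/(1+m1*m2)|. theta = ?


m1-m2 = -3.544
1+m1*m2 = -1.641548
tan(theta) = |-3.544/(-1.641548)| = 2.158938
theta = arctan(|-3.544/(-1.641548)|) = 65.1469 degrees (acute angle)

65.1469 degrees


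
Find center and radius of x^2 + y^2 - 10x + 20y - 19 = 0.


h = -D/2 = 10/2 = 5
k = -E/2 = -20/2 = -10
r^2 = h^2 + k^2 - F = 25 + 100 + 19 = 144
r = 12

Center (5, -10), radius = 12


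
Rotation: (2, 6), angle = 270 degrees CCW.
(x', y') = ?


cos(270) = 0, sin(270) = -1
x' = 2*0 - 6*(-1) = 6
y' = 2*(-1) + 6*0 = -2

(6, -2)


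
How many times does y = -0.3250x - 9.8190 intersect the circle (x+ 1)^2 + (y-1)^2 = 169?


Substitute y = -0.3250x - 9.8190: (x+ 1)^2 + (-0.3250x- 9.8190-1)^2 = 169
Expand to Ax^2 + Bx + C = 0, where b-k = -10.819
A = 1+m^2 = 1.105625
B = 2(m(b-k) - h) = 2(-0.3250*(-10.819) + 1) = 9.03235
C = h^2 + (b-k)^2 - r^2 = 1 + 117.050761 - 169 = -50.949239
disc = B^2-4AC = 81.5833 + 225.3230 = 306.9063
disc > 0

2 intersection points


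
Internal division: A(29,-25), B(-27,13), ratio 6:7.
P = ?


Px = (6*(-27) + 7*29)/13 = 41/13 = 3.1538
Py = (6*13 + 7*(-25))/13 = -97/13 = -7.4615

P = (3.1538, -7.4615)


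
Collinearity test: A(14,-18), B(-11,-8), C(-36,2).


14*(-8-2) - 11*(2+ 18) - 36*(-18+ 8)
= -140 - 220 + 360 = 0

Yes, collinear (determinant = 0)


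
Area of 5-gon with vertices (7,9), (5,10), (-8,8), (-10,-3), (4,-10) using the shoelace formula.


sum(xi*y_{i+1}) = 7*10 + 5*8 - 8*(-3) - 10*(-10) + 4*9 = 270
sum(yi*x_{i+1}) = 9*5 + 10*(-8) + 8*(-10) - 3*4 - 10*7 = -197
Area = |270 + 197|/2 = 467/2 = 233.5000

233.5000 sq units


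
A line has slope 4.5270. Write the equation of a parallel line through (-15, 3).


Parallel lines have equal slopes.
m2 = 4.5270
b2 = 3 - 4.5270*(-15) = 70.9050

y = 4.5270x + 70.9050


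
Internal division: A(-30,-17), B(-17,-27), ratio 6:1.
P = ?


Px = (6*(-17) + 1*(-30))/7 = -132/7 = -18.8571
Py = (6*(-27) + 1*(-17))/7 = -179/7 = -25.5714

P = (-18.8571, -25.5714)


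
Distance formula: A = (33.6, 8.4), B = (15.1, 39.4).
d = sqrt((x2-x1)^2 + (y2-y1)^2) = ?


dx = 15.1 - 33.6 = -18.5
dy = 39.4 - 8.4 = 31.0
d = sqrt(342.25 + 961.0) = sqrt(1303.25) = 36.1006

36.1006


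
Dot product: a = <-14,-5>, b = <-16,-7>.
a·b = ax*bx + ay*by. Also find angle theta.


a·b = -14*(-16) - 5*(-7) = 224 + 35 = 259
|a| = sqrt(196+25) = 14.8661
|b| = sqrt(256+49) = 17.4642
cos(theta) = 259/(sqrt(221)*sqrt(305)) = 259/sqrt(67405) = 0.997594
theta = arccos(259/sqrt(67405)) = 3.9756 degrees

a·b = 259, theta = 3.9756 deg


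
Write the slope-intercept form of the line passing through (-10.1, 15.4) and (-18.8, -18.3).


m = (-33.7)/(-8.7) = 3.8736
b = y1 - m*x1 = 15.4 - (-33.7*(-10.1))/(-8.7) = 15.4 + 39.1230 = 54.5230

y = 3.8736x + 54.5230


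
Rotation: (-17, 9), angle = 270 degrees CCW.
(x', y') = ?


cos(270) = 0, sin(270) = -1
x' = -17*0 - 9*(-1) = 9
y' = -17*(-1) + 9*0 = 17

(9, 17)


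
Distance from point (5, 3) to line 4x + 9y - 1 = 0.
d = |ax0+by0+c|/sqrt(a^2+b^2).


|4*5 + 9*3 - 1| = |46| = 46
sqrt(16 + 81) = sqrt(97) = 9.8489
d = 46/sqrt(97) = 4.6706

4.6706


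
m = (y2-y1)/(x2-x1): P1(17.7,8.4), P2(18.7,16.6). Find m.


dy = 16.6 - 8.4 = 8.2
dx = 18.7 - 17.7 = 1.0
m = 8.2/1.0 = 8.2000

m = 8.2000


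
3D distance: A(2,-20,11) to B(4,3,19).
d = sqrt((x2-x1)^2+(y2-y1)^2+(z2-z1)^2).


dx=2, dy=23, dz=8
d = sqrt(4+529+64) = sqrt(597) = 24.4336

24.4336


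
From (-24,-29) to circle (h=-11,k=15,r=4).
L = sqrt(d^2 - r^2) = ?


d = sqrt((-24+ 11)^2 + (-29-15)^2) = sqrt(169+1936) = 45.8803
L = sqrt(2105.0000 - 16) = sqrt(2089.0000) = 45.7056

45.7056


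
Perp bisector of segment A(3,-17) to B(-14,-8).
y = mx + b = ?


Midpoint = (-5.5, -12.5)
Slope of AB = dy/dx = 9/(-17) = -0.5294
Perp slope = -dx/dy = 17/9 = 1.8889
b = My - (perp slope)*Mx = -12.5 + (-17*(-5.5))/9 = -12.5 + 10.3889 = -2.1111

y = 1.8889x - 2.1111


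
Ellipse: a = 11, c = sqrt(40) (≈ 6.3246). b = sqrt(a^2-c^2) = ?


b^2 = 11^2 - (sqrt(40))^2 = 121 - 40 = 81
b = sqrt(81) = 9

b = 9


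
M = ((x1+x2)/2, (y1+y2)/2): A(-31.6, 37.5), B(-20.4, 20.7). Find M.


Mx = (-31.6 - 20.4)/2 = -52.0/2 = -26.0000
My = (37.5 + 20.7)/2 = 58.2/2 = 29.1000

(-26.0000, 29.1000)


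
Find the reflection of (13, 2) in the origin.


Reflection rule for origin: (-x, -y)
(13, 2) -> (-13, -2)

(-13, -2)


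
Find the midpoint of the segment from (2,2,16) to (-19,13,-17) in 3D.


Mx = (2- 19)/2 = -8.5000
My = (2+13)/2 = 7.5000
Mz = (16- 17)/2 = -0.5000

M = (-8.5000, 7.5000, -0.5000)


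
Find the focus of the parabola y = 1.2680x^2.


a = 1.2680
4a = 5.0720
focus = (0, 1/5.0720) = (0, 0.1972)

Focus = (0, 0.1972)


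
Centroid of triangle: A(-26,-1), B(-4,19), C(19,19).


Gx = (-26- 4+19)/3 = -11/3 = -3.6667
Gy = (-1+19+19)/3 = 37/3 = 12.3333

G = (-3.6667, 12.3333)


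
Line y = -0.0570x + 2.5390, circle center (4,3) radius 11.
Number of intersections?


Substitute y = -0.0570x + 2.5390: (x-4)^2 + (-0.0570x+2.5390-3)^2 = 121
Expand to Ax^2 + Bx + C = 0, where b-k = -0.461
A = 1+m^2 = 1.003249
B = 2(m(b-k) - h) = 2(-0.0570*(-0.461) - 4) = -7.947446
C = h^2 + (b-k)^2 - r^2 = 16 + 0.212521 - 121 = -104.787479
disc = B^2-4AC = 63.1619 + 420.5117 = 483.6736
disc > 0

2 intersection points


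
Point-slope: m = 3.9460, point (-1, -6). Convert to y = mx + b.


y + 6 = 3.9460(x + 1)
y = 3.9460x - 6 - 3.9460*(-1)
y = 3.9460x - 2.0540

y = 3.9460x - 2.0540


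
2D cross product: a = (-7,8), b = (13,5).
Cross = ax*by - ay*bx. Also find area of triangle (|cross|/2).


cross = -7*5 - 8*13 = -35 - 104 = -139
Triangle area = |-139|/2 = 139/2 = 69.5000

cross = -139, triangle area = 69.5000


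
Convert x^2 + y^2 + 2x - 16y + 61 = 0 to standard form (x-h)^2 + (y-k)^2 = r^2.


h = -D/2 = -2/2 = -1
k = -E/2 = 16/2 = 8
r^2 = h^2 + k^2 - F = 1 + 64 - 61 = 4
r = 2

Center (-1, 8), radius = 2


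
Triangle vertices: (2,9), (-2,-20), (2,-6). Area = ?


2*(-20+ 6) = -28
-2*(-6-9) = 30
2*(9+ 20) = 58
sum = 60
Area = |60|/2 = 30.0000

30.0000 sq units


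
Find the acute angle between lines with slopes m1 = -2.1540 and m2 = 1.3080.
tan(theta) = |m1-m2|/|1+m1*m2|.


m1-m2 = -3.462
1+m1*m2 = -1.817432
tan(theta) = |-3.462/(-1.817432)| = 1.904886
theta = arctan(|-3.462/(-1.817432)|) = 62.3021 degrees (acute angle)

62.3021 degrees


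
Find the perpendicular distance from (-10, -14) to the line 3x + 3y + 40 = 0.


|3*(-10) + 3*(-14) + 40| = |-32| = 32
sqrt(9 + 9) = sqrt(18) = 4.2426
d = 32/sqrt(18) = 7.5425

7.5425


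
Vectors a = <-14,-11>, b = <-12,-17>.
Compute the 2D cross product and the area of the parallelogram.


cross = -14*(-17) + 11*(-12) = 238 - 132 = 106
Parallelogram area = |106| = 106

cross = 106, parallelogram area = 106


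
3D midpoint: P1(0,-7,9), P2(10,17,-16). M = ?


Mx = (0+10)/2 = 5.0000
My = (-7+17)/2 = 5.0000
Mz = (9- 16)/2 = -3.5000

M = (5.0000, 5.0000, -3.5000)


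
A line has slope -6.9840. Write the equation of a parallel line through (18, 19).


Parallel lines have equal slopes.
m2 = -6.9840
b2 = 19 + 6.9840*18 = 144.7120

y = -6.9840x + 144.7120


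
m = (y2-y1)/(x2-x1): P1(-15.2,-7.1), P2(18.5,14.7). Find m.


dy = 14.7 + 7.1 = 21.8
dx = 18.5 + 15.2 = 33.7
m = 21.8/33.7 = 0.6469

m = 0.6469


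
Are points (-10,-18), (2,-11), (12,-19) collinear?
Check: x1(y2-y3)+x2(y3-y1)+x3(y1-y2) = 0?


-10*(-11+ 19) + 2*(-19+ 18) + 12*(-18+ 11)
= -80 - 2 - 84 = -166

No, not collinear (determinant = -166)


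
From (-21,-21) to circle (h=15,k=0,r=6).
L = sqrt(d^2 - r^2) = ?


d = sqrt((-21-15)^2 + (-21-0)^2) = sqrt(1296+441) = 41.6773
L = sqrt(1737.0000 - 36) = sqrt(1701.0000) = 41.2432

41.2432


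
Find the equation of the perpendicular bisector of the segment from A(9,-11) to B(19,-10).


Midpoint = (14, -10.5)
Slope of AB = dy/dx = 1/10 = 0.1000
Perp slope = -dx/dy = -10/1 = -10.0000
b = My - (perp slope)*Mx = -10.5 + (10*14)/1 = -10.5 + 140.0000 = 129.5000

y = -10.0000x + 129.5000


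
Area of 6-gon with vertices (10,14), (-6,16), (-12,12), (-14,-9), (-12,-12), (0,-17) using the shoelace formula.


sum(xi*y_{i+1}) = 10*16 - 6*12 - 12*(-9) - 14*(-12) - 12*(-17) + 0*14 = 568
sum(yi*x_{i+1}) = 14*(-6) + 16*(-12) + 12*(-14) - 9*(-12) - 12*0 - 17*10 = -506
Area = |568 + 506|/2 = 1074/2 = 537.0000

537.0000 sq units


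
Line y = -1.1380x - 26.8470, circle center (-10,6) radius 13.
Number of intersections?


Substitute y = -1.1380x - 26.8470: (x+ 10)^2 + (-1.1380x- 26.8470-6)^2 = 169
Expand to Ax^2 + Bx + C = 0, where b-k = -32.847
A = 1+m^2 = 2.295044
B = 2(m(b-k) - h) = 2(-1.1380*(-32.847) + 10) = 94.759772
C = h^2 + (b-k)^2 - r^2 = 100 + 1078.925409 - 169 = 1009.925409
disc = B^2-4AC = 8979.4144 - 9271.2930 = -291.8786
disc < 0

0 intersection points


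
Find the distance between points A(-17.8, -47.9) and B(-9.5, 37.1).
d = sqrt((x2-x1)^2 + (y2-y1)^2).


dx = -9.5 + 17.8 = 8.3
dy = 37.1 + 47.9 = 85.0
d = sqrt(68.89 + 7225.0) = sqrt(7293.89) = 85.4043

85.4043


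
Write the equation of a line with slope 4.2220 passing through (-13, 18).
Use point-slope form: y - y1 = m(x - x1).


y - 18 = 4.2220(x + 13)
y = 4.2220x + 18 - 4.2220*(-13)
y = 4.2220x + 72.8860

y = 4.2220x + 72.8860


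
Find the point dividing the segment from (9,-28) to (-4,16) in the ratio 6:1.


Px = (6*(-4) + 1*9)/7 = -15/7 = -2.1429
Py = (6*16 + 1*(-28))/7 = 68/7 = 9.7143

P = (-2.1429, 9.7143)


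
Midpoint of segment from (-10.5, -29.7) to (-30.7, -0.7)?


Mx = (-10.5 - 30.7)/2 = -41.2/2 = -20.6000
My = (-29.7 - 0.7)/2 = -30.4/2 = -15.2000

(-20.6000, -15.2000)


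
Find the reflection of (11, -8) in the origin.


Reflection rule for origin: (-x, -y)
(11, -8) -> (-11, 8)

(-11, 8)


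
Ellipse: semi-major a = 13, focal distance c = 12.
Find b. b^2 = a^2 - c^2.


b^2 = 13^2 - (12)^2 = 169 - 144 = 25
b = sqrt(25) = 5

b = 5


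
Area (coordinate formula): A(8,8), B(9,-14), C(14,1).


8*(-14-1) = -120
9*(1-8) = -63
14*(8+ 14) = 308
sum = 125
Area = |125|/2 = 62.5000

62.5000 sq units


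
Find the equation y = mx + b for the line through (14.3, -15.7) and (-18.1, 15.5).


m = (31.2)/(-32.4) = -0.9630
b = y1 - m*x1 = -15.7 - (31.2*14.3)/(-32.4) = -15.7 + 13.7704 = -1.9296

y = -0.9630x - 1.9296


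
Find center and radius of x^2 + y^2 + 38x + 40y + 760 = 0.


h = -D/2 = -38/2 = -19
k = -E/2 = -40/2 = -20
r^2 = h^2 + k^2 - F = 361 + 400 - 760 = 1
r = 1

Center (-19, -20), radius = 1


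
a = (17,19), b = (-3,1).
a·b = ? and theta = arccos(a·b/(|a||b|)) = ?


a·b = 17*(-3) + 19*1 = -51 + 19 = -32
|a| = sqrt(289+361) = 25.4951
|b| = sqrt(9+1) = 3.1623
cos(theta) = -32/(sqrt(650)*sqrt(10)) = -32/sqrt(6500) = -0.396911
theta = arccos(-32/sqrt(6500)) = 113.3852 degrees

a·b = -32, theta = 113.3852 deg


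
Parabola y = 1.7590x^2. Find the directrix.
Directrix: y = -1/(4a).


a = 1.7590
1/(4a) = 0.1421
directrix: y = -0.1421 = -0.1421

y = -0.1421


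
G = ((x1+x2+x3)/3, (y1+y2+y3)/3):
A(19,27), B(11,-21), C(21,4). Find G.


Gx = (19+11+21)/3 = 51/3 = 17.0000
Gy = (27- 21+4)/3 = 10/3 = 3.3333

G = (17.0000, 3.3333)


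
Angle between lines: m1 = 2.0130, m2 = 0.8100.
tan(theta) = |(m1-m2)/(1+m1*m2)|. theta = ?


m1-m2 = 1.203
1+m1*m2 = 2.63053
tan(theta) = |1.203/2.63053| = 0.457322
theta = arctan(|1.203/2.63053|) = 24.5757 degrees (acute angle)

24.5757 degrees


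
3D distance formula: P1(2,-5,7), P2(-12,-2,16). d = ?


dx=-14, dy=3, dz=9
d = sqrt(196+9+81) = sqrt(286) = 16.9115

16.9115


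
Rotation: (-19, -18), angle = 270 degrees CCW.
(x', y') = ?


cos(270) = 0, sin(270) = -1
x' = -19*0 + 18*(-1) = -18
y' = -19*(-1) - 18*0 = 19

(-18, 19)


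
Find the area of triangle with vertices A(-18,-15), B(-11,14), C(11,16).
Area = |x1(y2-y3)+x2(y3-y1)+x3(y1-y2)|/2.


-18*(14-16) = 36
-11*(16+ 15) = -341
11*(-15-14) = -319
sum = -624
Area = |-624|/2 = 312.0000

312.0000 sq units


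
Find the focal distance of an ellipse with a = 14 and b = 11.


c^2 = 14^2 - 11^2 = 196 - 121 = 75
c = sqrt(75) = 8.6603

c = 8.6603


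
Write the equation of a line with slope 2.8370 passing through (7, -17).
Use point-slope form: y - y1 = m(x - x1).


y + 17 = 2.8370(x - 7)
y = 2.8370x - 17 - 2.8370*7
y = 2.8370x - 36.8590

y = 2.8370x - 36.8590


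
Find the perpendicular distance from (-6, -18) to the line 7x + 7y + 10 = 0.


|7*(-6) + 7*(-18) + 10| = |-158| = 158
sqrt(49 + 49) = sqrt(98) = 9.8995
d = 158/sqrt(98) = 15.9604

15.9604


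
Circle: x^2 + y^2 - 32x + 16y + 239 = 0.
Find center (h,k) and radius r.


h = -D/2 = 32/2 = 16
k = -E/2 = -16/2 = -8
r^2 = h^2 + k^2 - F = 256 + 64 - 239 = 81
r = 9

Center (16, -8), radius = 9


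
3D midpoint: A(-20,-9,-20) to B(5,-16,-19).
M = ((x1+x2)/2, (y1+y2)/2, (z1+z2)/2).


Mx = (-20+5)/2 = -7.5000
My = (-9- 16)/2 = -12.5000
Mz = (-20- 19)/2 = -19.5000

M = (-7.5000, -12.5000, -19.5000)


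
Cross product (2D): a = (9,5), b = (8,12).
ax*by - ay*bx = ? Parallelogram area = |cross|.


cross = 9*12 - 5*8 = 108 - 40 = 68
Parallelogram area = |68| = 68

cross = 68, parallelogram area = 68


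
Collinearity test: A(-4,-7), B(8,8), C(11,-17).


-4*(8+ 17) + 8*(-17+ 7) + 11*(-7-8)
= -100 - 80 - 165 = -345

No, not collinear (determinant = -345)


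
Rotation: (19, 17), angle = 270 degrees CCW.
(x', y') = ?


cos(270) = 0, sin(270) = -1
x' = 19*0 - 17*(-1) = 17
y' = 19*(-1) + 17*0 = -19

(17, -19)


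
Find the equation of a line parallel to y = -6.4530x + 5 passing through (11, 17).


Parallel lines have equal slopes.
m2 = -6.4530
b2 = 17 + 6.4530*11 = 87.9830

y = -6.4530x + 87.9830


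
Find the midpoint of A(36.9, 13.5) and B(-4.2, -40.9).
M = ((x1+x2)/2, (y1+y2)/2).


Mx = (36.9 - 4.2)/2 = 32.7/2 = 16.3500
My = (13.5 - 40.9)/2 = -27.4/2 = -13.7000

(16.3500, -13.7000)


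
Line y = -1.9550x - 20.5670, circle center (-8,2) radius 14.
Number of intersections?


Substitute y = -1.9550x - 20.5670: (x+ 8)^2 + (-1.9550x- 20.5670-2)^2 = 196
Expand to Ax^2 + Bx + C = 0, where b-k = -22.567
A = 1+m^2 = 4.822025
B = 2(m(b-k) - h) = 2(-1.9550*(-22.567) + 8) = 104.23697
C = h^2 + (b-k)^2 - r^2 = 64 + 509.269489 - 196 = 377.269489
disc = B^2-4AC = 10865.3459 - 7276.8116 = 3588.5343
disc > 0

2 intersection points


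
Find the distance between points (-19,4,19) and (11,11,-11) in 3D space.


dx=30, dy=7, dz=-30
d = sqrt(900+49+900) = sqrt(1849) = 43.0000

43.0000


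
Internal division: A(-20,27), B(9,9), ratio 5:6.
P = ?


Px = (5*9 + 6*(-20))/11 = -75/11 = -6.8182
Py = (5*9 + 6*27)/11 = 207/11 = 18.8182

P = (-6.8182, 18.8182)


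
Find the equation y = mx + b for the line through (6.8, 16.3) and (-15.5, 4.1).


m = (-12.2)/(-22.3) = 0.5471
b = y1 - m*x1 = 16.3 - (-12.2*6.8)/(-22.3) = 16.3 - 3.7202 = 12.5798

y = 0.5471x + 12.5798


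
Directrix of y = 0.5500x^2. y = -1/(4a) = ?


a = 0.5500
1/(4a) = 0.4545
directrix: y = -0.4545 = -0.4545

y = -0.4545


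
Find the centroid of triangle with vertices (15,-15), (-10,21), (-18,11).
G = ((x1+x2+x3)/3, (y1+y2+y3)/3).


Gx = (15- 10- 18)/3 = -13/3 = -4.3333
Gy = (-15+21+11)/3 = 17/3 = 5.6667

G = (-4.3333, 5.6667)


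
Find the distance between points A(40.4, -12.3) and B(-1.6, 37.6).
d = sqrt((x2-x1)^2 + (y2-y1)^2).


dx = -1.6 - 40.4 = -42.0
dy = 37.6 + 12.3 = 49.9
d = sqrt(1764.0 + 2490.01) = sqrt(4254.01) = 65.2228

65.2228


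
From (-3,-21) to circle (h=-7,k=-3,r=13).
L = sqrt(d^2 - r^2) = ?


d = sqrt((-3+ 7)^2 + (-21+ 3)^2) = sqrt(16+324) = 18.4391
L = sqrt(340.0000 - 169) = sqrt(171.0000) = 13.0767

13.0767


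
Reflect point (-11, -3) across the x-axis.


Reflection rule for x-axis: (x, -y)
(-11, -3) -> (-11, 3)

(-11, 3)


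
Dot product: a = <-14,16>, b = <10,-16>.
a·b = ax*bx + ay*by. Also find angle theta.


a·b = -14*10 + 16*(-16) = -140 - 256 = -396
|a| = sqrt(196+256) = 21.2603
|b| = sqrt(100+256) = 18.8680
cos(theta) = -396/(sqrt(452)*sqrt(356)) = -396/sqrt(160912) = -0.987191
theta = arccos(-396/sqrt(160912)) = 170.8195 degrees

a·b = -396, theta = 170.8195 deg


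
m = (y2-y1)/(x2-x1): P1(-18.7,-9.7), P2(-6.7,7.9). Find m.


dy = 7.9 + 9.7 = 17.6
dx = -6.7 + 18.7 = 12.0
m = 17.6/12.0 = 1.4667

m = 1.4667


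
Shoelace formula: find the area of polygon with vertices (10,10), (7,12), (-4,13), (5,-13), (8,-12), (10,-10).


sum(xi*y_{i+1}) = 10*12 + 7*13 - 4*(-13) + 5*(-12) + 8*(-10) + 10*10 = 223
sum(yi*x_{i+1}) = 10*7 + 12*(-4) + 13*5 - 13*8 - 12*10 - 10*10 = -237
Area = |223 + 237|/2 = 460/2 = 230.0000

230.0000 sq units


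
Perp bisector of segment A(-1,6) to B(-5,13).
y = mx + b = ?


Midpoint = (-3, 9.5)
Slope of AB = dy/dx = 7/(-4) = -1.7500
Perp slope = -dx/dy = 4/7 = 0.5714
b = My - (perp slope)*Mx = 9.5 + (-4*(-3))/7 = 9.5 + 1.7143 = 11.2143

y = 0.5714x + 11.2143


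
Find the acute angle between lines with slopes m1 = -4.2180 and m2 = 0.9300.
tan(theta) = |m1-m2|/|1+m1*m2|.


m1-m2 = -5.148
1+m1*m2 = -2.92274
tan(theta) = |-5.148/(-2.92274)| = 1.761361
theta = arctan(|-5.148/(-2.92274)|) = 60.4146 degrees (acute angle)

60.4146 degrees


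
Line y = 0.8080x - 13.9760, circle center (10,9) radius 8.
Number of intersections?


Substitute y = 0.8080x - 13.9760: (x-10)^2 + (0.8080x- 13.9760-9)^2 = 64
Expand to Ax^2 + Bx + C = 0, where b-k = -22.976
A = 1+m^2 = 1.652864
B = 2(m(b-k) - h) = 2(0.8080*(-22.976) - 10) = -57.129216
C = h^2 + (b-k)^2 - r^2 = 100 + 527.896576 - 64 = 563.896576
disc = B^2-4AC = 3263.7473 - 3728.1774 = -464.4301
disc < 0

0 intersection points


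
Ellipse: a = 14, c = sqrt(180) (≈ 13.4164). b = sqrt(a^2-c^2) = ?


b^2 = 14^2 - (sqrt(180))^2 = 196 - 180 = 16
b = sqrt(16) = 4

b = 4


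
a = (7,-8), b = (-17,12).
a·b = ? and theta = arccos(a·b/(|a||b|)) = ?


a·b = 7*(-17) - 8*12 = -119 - 96 = -215
|a| = sqrt(49+64) = 10.6301
|b| = sqrt(289+144) = 20.8087
cos(theta) = -215/(sqrt(113)*sqrt(433)) = -215/sqrt(48929) = -0.971975
theta = arccos(-215/sqrt(48929)) = 166.4035 degrees

a·b = -215, theta = 166.4035 deg


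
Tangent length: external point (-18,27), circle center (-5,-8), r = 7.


d = sqrt((-18+ 5)^2 + (27+ 8)^2) = sqrt(169+1225) = 37.3363
L = sqrt(1394.0000 - 49) = sqrt(1345.0000) = 36.6742

36.6742


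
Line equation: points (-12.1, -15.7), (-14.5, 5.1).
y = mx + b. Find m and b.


m = (20.8)/(-2.4) = -8.6667
b = y1 - m*x1 = -15.7 - (20.8*(-12.1))/(-2.4) = -15.7 - 104.8667 = -120.5667

y = -8.6667x - 120.5667


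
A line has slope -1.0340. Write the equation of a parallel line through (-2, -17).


Parallel lines have equal slopes.
m2 = -1.0340
b2 = -17 + 1.0340*(-2) = -19.0680

y = -1.0340x - 19.0680


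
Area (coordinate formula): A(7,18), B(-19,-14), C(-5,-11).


7*(-14+ 11) = -21
-19*(-11-18) = 551
-5*(18+ 14) = -160
sum = 370
Area = |370|/2 = 185.0000

185.0000 sq units


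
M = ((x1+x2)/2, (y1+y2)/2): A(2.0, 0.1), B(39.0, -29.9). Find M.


Mx = (2.0 + 39.0)/2 = 41.0/2 = 20.5000
My = (0.1 - 29.9)/2 = -29.8/2 = -14.9000

(20.5000, -14.9000)


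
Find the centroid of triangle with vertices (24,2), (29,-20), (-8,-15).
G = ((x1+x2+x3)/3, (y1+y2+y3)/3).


Gx = (24+29- 8)/3 = 45/3 = 15.0000
Gy = (2- 20- 15)/3 = -33/3 = -11.0000

G = (15.0000, -11.0000)


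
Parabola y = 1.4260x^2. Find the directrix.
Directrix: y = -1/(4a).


a = 1.4260
1/(4a) = 0.1753
directrix: y = -0.1753 = -0.1753

y = -0.1753


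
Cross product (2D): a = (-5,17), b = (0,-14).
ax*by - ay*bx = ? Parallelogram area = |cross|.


cross = -5*(-14) - 17*0 = 70 - 0 = 70
Parallelogram area = |70| = 70

cross = 70, parallelogram area = 70


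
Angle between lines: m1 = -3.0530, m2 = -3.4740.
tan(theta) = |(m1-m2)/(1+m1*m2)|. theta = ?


m1-m2 = 0.421
1+m1*m2 = 11.606122
tan(theta) = |0.421/11.606122| = 0.036274
theta = arctan(|0.421/11.606122|) = 2.0774 degrees (acute angle)

2.0774 degrees


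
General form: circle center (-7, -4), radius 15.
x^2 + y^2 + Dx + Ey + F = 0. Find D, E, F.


(x+ 7)^2 + (y+ 4)^2 = 15^2
D = -2h = 14, E = -2k = 8
F = h^2+k^2-r^2 = 49+16-225 = -160

D = 14, E = 8, F = -160


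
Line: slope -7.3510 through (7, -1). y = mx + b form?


y + 1 = -7.3510(x - 7)
y = -7.3510x - 1 + 7.3510*7
y = -7.3510x + 50.4570

y = -7.3510x + 50.4570


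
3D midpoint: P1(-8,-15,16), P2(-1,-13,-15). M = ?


Mx = (-8- 1)/2 = -4.5000
My = (-15- 13)/2 = -14.0000
Mz = (16- 15)/2 = 0.5000

M = (-4.5000, -14.0000, 0.5000)


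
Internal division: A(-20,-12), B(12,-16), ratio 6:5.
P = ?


Px = (6*12 + 5*(-20))/11 = -28/11 = -2.5455
Py = (6*(-16) + 5*(-12))/11 = -156/11 = -14.1818

P = (-2.5455, -14.1818)


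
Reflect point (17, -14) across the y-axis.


Reflection rule for y-axis: (-x, y)
(17, -14) -> (-17, -14)

(-17, -14)


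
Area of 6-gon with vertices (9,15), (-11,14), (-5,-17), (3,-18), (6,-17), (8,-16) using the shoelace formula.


sum(xi*y_{i+1}) = 9*14 - 11*(-17) - 5*(-18) + 3*(-17) + 6*(-16) + 8*15 = 376
sum(yi*x_{i+1}) = 15*(-11) + 14*(-5) - 17*3 - 18*6 - 17*8 - 16*9 = -674
Area = |376 + 674|/2 = 1050/2 = 525.0000

525.0000 sq units


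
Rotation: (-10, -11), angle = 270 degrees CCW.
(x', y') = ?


cos(270) = 0, sin(270) = -1
x' = -10*0 + 11*(-1) = -11
y' = -10*(-1) - 11*0 = 10

(-11, 10)


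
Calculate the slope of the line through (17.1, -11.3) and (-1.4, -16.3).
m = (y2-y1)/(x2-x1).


dy = -16.3 + 11.3 = -5.0
dx = -1.4 - 17.1 = -18.5
m = -5.0/(-18.5) = 0.2703

m = 0.2703


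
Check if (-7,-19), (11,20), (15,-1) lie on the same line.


-7*(20+ 1) + 11*(-1+ 19) + 15*(-19-20)
= -147 + 198 - 585 = -534

No, not collinear (determinant = -534)


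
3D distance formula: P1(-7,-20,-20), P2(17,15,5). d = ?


dx=24, dy=35, dz=25
d = sqrt(576+1225+625) = sqrt(2426) = 49.2544

49.2544


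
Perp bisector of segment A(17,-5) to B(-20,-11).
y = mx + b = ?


Midpoint = (-1.5, -8)
Slope of AB = dy/dx = -6/(-37) = 0.1622
Perp slope = -dx/dy = -37/6 = -6.1667
b = My - (perp slope)*Mx = -8 + (-37*(-1.5))/(-6) = -8 - 9.2500 = -17.2500

y = -6.1667x - 17.2500


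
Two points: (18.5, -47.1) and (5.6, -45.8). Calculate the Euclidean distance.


dx = 5.6 - 18.5 = -12.9
dy = -45.8 + 47.1 = 1.3
d = sqrt(166.41 + 1.69) = sqrt(168.1) = 12.9653

12.9653


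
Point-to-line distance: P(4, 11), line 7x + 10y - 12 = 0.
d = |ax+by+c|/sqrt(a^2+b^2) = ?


|7*4 + 10*11 - 12| = |126| = 126
sqrt(49 + 100) = sqrt(149) = 12.2066
d = 126/sqrt(149) = 10.3223

10.3223


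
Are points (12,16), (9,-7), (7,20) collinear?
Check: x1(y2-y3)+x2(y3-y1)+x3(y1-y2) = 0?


12*(-7-20) + 9*(20-16) + 7*(16+ 7)
= -324 + 36 + 161 = -127

No, not collinear (determinant = -127)


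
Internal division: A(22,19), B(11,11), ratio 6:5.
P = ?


Px = (6*11 + 5*22)/11 = 176/11 = 16.0000
Py = (6*11 + 5*19)/11 = 161/11 = 14.6364

P = (16.0000, 14.6364)


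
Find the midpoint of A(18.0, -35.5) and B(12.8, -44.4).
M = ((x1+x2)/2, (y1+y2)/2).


Mx = (18.0 + 12.8)/2 = 30.8/2 = 15.4000
My = (-35.5 - 44.4)/2 = -79.9/2 = -39.9500

(15.4000, -39.9500)


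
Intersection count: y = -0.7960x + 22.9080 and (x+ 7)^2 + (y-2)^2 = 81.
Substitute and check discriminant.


Substitute y = -0.7960x + 22.9080: (x+ 7)^2 + (-0.7960x+22.9080-2)^2 = 81
Expand to Ax^2 + Bx + C = 0, where b-k = 20.908
A = 1+m^2 = 1.633616
B = 2(m(b-k) - h) = 2(-0.7960*20.908 + 7) = -19.285536
C = h^2 + (b-k)^2 - r^2 = 49 + 437.144464 - 81 = 405.144464
disc = B^2-4AC = 371.9319 - 2647.4019 = -2275.4700
disc < 0

0 intersection points


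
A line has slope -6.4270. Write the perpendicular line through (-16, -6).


Perpendicular slope = -1/m1 = -1/(-6.4270) = 0.1556
b2 = y0 - m2*x0 = -6 - 16/(-6.4270) = -6 + 2.4895 = -3.5105

y = 0.1556x - 3.5105


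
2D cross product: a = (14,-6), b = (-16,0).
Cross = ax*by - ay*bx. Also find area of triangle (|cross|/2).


cross = 14*0 + 6*(-16) = 0 - 96 = -96
Triangle area = |-96|/2 = 96/2 = 48.0000

cross = -96, triangle area = 48.0000


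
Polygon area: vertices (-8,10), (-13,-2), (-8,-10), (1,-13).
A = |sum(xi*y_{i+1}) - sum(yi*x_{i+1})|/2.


sum(xi*y_{i+1}) = -8*(-2) - 13*(-10) - 8*(-13) + 1*10 = 260
sum(yi*x_{i+1}) = 10*(-13) - 2*(-8) - 10*1 - 13*(-8) = -20
Area = |260 + 20|/2 = 280/2 = 140.0000

140.0000 sq units


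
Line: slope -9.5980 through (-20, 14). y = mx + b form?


y - 14 = -9.5980(x + 20)
y = -9.5980x + 14 + 9.5980*(-20)
y = -9.5980x - 177.9600

y = -9.5980x - 177.9600


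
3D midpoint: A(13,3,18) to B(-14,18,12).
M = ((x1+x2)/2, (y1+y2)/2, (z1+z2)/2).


Mx = (13- 14)/2 = -0.5000
My = (3+18)/2 = 10.5000
Mz = (18+12)/2 = 15.0000

M = (-0.5000, 10.5000, 15.0000)


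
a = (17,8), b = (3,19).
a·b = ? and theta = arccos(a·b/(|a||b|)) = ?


a·b = 17*3 + 8*19 = 51 + 152 = 203
|a| = sqrt(289+64) = 18.7883
|b| = sqrt(9+361) = 19.2354
cos(theta) = 203/(sqrt(353)*sqrt(370)) = 203/sqrt(130610) = 0.561704
theta = arccos(203/sqrt(130610)) = 55.8262 degrees

a·b = 203, theta = 55.8262 deg


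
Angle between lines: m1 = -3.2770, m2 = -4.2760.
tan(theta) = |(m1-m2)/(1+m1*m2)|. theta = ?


m1-m2 = 0.999
1+m1*m2 = 15.012452
tan(theta) = |0.999/15.012452| = 0.066545
theta = arctan(|0.999/15.012452|) = 3.8071 degrees (acute angle)

3.8071 degrees


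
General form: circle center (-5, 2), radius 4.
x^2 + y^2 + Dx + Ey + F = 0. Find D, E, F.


(x+ 5)^2 + (y-2)^2 = 4^2
D = -2h = 10, E = -2k = -4
F = h^2+k^2-r^2 = 25+4-16 = 13

D = 10, E = -4, F = 13


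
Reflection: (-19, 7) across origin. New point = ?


Reflection rule for origin: (-x, -y)
(-19, 7) -> (19, -7)

(19, -7)


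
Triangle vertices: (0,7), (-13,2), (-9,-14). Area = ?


0*(2+ 14) = 0
-13*(-14-7) = 273
-9*(7-2) = -45
sum = 228
Area = |228|/2 = 114.0000

114.0000 sq units


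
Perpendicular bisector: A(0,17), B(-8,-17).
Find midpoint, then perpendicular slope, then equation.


Midpoint = (-4, 0)
Slope of AB = dy/dx = -34/(-8) = 4.2500
Perp slope = -dx/dy = -8/34 = -0.2353
b = My - (perp slope)*Mx = 0 + (-8*(-4))/(-34) = 0 - 0.9412 = -0.9412

y = -0.2353x - 0.9412


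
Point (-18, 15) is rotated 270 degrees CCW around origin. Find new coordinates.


cos(270) = 0, sin(270) = -1
x' = -18*0 - 15*(-1) = 15
y' = -18*(-1) + 15*0 = 18

(15, 18)


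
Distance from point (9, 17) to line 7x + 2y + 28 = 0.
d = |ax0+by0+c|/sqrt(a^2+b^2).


|7*9 + 2*17 + 28| = |125| = 125
sqrt(49 + 4) = sqrt(53) = 7.2801
d = 125/sqrt(53) = 17.1701

17.1701


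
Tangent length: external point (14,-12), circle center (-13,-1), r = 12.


d = sqrt((14+ 13)^2 + (-12+ 1)^2) = sqrt(729+121) = 29.1548
L = sqrt(850.0000 - 144) = sqrt(706.0000) = 26.5707

26.5707


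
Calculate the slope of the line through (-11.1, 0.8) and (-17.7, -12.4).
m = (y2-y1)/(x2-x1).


dy = -12.4 - 0.8 = -13.2
dx = -17.7 + 11.1 = -6.6
m = -13.2/(-6.6) = 2.0000

m = 2.0000


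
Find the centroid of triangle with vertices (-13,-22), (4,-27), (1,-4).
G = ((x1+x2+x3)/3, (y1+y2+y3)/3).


Gx = (-13+4+1)/3 = -8/3 = -2.6667
Gy = (-22- 27- 4)/3 = -53/3 = -17.6667

G = (-2.6667, -17.6667)


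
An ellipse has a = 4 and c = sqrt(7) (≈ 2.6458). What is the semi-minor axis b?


b^2 = 4^2 - (sqrt(7))^2 = 16 - 7 = 9
b = sqrt(9) = 3

b = 3


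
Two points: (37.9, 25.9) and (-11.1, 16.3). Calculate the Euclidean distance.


dx = -11.1 - 37.9 = -49.0
dy = 16.3 - 25.9 = -9.6
d = sqrt(2401.0 + 92.16) = sqrt(2493.16) = 49.9316

49.9316


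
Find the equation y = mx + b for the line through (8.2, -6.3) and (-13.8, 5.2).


m = (11.5)/(-22.0) = -0.5227
b = y1 - m*x1 = -6.3 - (11.5*8.2)/(-22.0) = -6.3 + 4.2864 = -2.0136

y = -0.5227x - 2.0136


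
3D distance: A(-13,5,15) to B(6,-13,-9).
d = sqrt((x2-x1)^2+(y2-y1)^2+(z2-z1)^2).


dx=19, dy=-18, dz=-24
d = sqrt(361+324+576) = sqrt(1261) = 35.5106

35.5106


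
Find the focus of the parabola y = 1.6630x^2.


a = 1.6630
4a = 6.6520
focus = (0, 1/6.6520) = (0, 0.1503)

Focus = (0, 0.1503)


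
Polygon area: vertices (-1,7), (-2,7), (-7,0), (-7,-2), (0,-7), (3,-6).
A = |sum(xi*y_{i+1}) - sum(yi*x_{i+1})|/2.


sum(xi*y_{i+1}) = -1*7 - 2*0 - 7*(-2) - 7*(-7) + 0*(-6) + 3*7 = 77
sum(yi*x_{i+1}) = 7*(-2) + 7*(-7) + 0*(-7) - 2*0 - 7*3 - 6*(-1) = -78
Area = |77 + 78|/2 = 155/2 = 77.5000

77.5000 sq units


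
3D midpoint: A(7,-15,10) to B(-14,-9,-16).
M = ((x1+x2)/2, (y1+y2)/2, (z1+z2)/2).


Mx = (7- 14)/2 = -3.5000
My = (-15- 9)/2 = -12.0000
Mz = (10- 16)/2 = -3.0000

M = (-3.5000, -12.0000, -3.0000)


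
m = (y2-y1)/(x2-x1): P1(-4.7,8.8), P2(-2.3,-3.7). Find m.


dy = -3.7 - 8.8 = -12.5
dx = -2.3 + 4.7 = 2.4
m = -12.5/2.4 = -5.2083

m = -5.2083


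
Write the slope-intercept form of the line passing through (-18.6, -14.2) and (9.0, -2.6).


m = (11.6)/(27.6) = 0.4203
b = y1 - m*x1 = -14.2 - (11.6*(-18.6))/(27.6) = -14.2 + 7.8174 = -6.3826

y = 0.4203x - 6.3826


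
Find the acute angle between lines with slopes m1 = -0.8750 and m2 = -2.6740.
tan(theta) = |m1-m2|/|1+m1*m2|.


m1-m2 = 1.799
1+m1*m2 = 3.33975
tan(theta) = |1.799/3.33975| = 0.538663
theta = arctan(|1.799/3.33975|) = 28.3097 degrees (acute angle)

28.3097 degrees


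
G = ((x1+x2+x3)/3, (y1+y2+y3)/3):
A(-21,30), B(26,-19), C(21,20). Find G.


Gx = (-21+26+21)/3 = 26/3 = 8.6667
Gy = (30- 19+20)/3 = 31/3 = 10.3333

G = (8.6667, 10.3333)


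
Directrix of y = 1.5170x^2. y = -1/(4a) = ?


a = 1.5170
1/(4a) = 0.1648
directrix: y = -0.1648 = -0.1648

y = -0.1648


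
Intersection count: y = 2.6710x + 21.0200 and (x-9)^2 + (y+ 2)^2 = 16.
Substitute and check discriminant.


Substitute y = 2.6710x + 21.0200: (x-9)^2 + (2.6710x+21.0200+ 2)^2 = 16
Expand to Ax^2 + Bx + C = 0, where b-k = 23.02
A = 1+m^2 = 8.134241
B = 2(m(b-k) - h) = 2(2.6710*23.02 - 9) = 104.97284
C = h^2 + (b-k)^2 - r^2 = 81 + 529.9204 - 16 = 594.9204
disc = B^2-4AC = 11019.2971 - 19356.9036 = -8337.6065
disc < 0

0 intersection points


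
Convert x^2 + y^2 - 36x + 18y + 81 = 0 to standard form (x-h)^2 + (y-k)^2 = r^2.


h = -D/2 = 36/2 = 18
k = -E/2 = -18/2 = -9
r^2 = h^2 + k^2 - F = 324 + 81 - 81 = 324
r = 18

Center (18, -9), radius = 18


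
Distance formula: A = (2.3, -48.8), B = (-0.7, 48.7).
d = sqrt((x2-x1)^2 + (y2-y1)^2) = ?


dx = -0.7 - 2.3 = -3.0
dy = 48.7 + 48.8 = 97.5
d = sqrt(9.0 + 9506.25) = sqrt(9515.25) = 97.5461

97.5461


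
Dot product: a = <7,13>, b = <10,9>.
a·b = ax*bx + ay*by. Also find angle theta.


a·b = 7*10 + 13*9 = 70 + 117 = 187
|a| = sqrt(49+169) = 14.7648
|b| = sqrt(100+81) = 13.4536
cos(theta) = 187/(sqrt(218)*sqrt(181)) = 187/sqrt(39458) = 0.941400
theta = arccos(187/sqrt(39458)) = 19.7120 degrees

a·b = 187, theta = 19.7120 deg


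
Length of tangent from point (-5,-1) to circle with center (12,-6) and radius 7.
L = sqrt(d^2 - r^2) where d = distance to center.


d = sqrt((-5-12)^2 + (-1+ 6)^2) = sqrt(289+25) = 17.7200
L = sqrt(314.0000 - 49) = sqrt(265.0000) = 16.2788

16.2788


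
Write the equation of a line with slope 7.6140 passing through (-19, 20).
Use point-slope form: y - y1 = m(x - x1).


y - 20 = 7.6140(x + 19)
y = 7.6140x + 20 - 7.6140*(-19)
y = 7.6140x + 164.6660

y = 7.6140x + 164.6660


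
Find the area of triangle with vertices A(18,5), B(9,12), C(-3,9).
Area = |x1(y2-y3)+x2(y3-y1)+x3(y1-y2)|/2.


18*(12-9) = 54
9*(9-5) = 36
-3*(5-12) = 21
sum = 111
Area = |111|/2 = 55.5000

55.5000 sq units


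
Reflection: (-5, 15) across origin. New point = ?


Reflection rule for origin: (-x, -y)
(-5, 15) -> (5, -15)

(5, -15)


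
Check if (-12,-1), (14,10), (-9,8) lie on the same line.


-12*(10-8) + 14*(8+ 1) - 9*(-1-10)
= -24 + 126 + 99 = 201

No, not collinear (determinant = 201)


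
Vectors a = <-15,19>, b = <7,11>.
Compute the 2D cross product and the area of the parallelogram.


cross = -15*11 - 19*7 = -165 - 133 = -298
Parallelogram area = |-298| = 298

cross = -298, parallelogram area = 298


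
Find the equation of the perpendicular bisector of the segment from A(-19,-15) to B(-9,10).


Midpoint = (-14, -2.5)
Slope of AB = dy/dx = 25/10 = 2.5000
Perp slope = -dx/dy = -10/25 = -0.4000
b = My - (perp slope)*Mx = -2.5 + (10*(-14))/25 = -2.5 - 5.6000 = -8.1000

y = -0.4000x - 8.1000


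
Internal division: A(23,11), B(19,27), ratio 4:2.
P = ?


Px = (4*19 + 2*23)/6 = 122/6 = 20.3333
Py = (4*27 + 2*11)/6 = 130/6 = 21.6667

P = (20.3333, 21.6667)


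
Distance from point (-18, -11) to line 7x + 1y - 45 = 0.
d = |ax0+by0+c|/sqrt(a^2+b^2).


|7*(-18) + 1*(-11) - 45| = |-182| = 182
sqrt(49 + 1) = sqrt(50) = 7.0711
d = 182/sqrt(50) = 25.7387

25.7387


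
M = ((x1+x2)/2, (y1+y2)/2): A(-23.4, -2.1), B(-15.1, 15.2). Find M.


Mx = (-23.4 - 15.1)/2 = -38.5/2 = -19.2500
My = (-2.1 + 15.2)/2 = 13.1/2 = 6.5500

(-19.2500, 6.5500)


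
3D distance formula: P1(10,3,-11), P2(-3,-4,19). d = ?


dx=-13, dy=-7, dz=30
d = sqrt(169+49+900) = sqrt(1118) = 33.4365

33.4365


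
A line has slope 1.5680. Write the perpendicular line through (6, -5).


Perpendicular slope = -1/m1 = -1/1.5680 = -0.6378
b2 = y0 - m2*x0 = -5 + 6/1.5680 = -5 + 3.8265 = -1.1735

y = -0.6378x - 1.1735


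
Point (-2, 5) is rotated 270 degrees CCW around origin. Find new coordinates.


cos(270) = 0, sin(270) = -1
x' = -2*0 - 5*(-1) = 5
y' = -2*(-1) + 5*0 = 2

(5, 2)


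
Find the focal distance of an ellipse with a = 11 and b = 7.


c^2 = 11^2 - 7^2 = 121 - 49 = 72
c = sqrt(72) = 8.4853

c = 8.4853


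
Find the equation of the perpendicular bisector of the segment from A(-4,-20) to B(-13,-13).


Midpoint = (-8.5, -16.5)
Slope of AB = dy/dx = 7/(-9) = -0.7778
Perp slope = -dx/dy = 9/7 = 1.2857
b = My - (perp slope)*Mx = -16.5 + (-9*(-8.5))/7 = -16.5 + 10.9286 = -5.5714

y = 1.2857x - 5.5714


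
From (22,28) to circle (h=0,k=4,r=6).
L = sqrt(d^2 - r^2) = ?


d = sqrt((22-0)^2 + (28-4)^2) = sqrt(484+576) = 32.5576
L = sqrt(1060.0000 - 36) = sqrt(1024.0000) = 32.0000

32.0000


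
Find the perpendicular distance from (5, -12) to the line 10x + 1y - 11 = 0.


|10*5 + 1*(-12) - 11| = |27| = 27
sqrt(100 + 1) = sqrt(101) = 10.0499
d = 27/sqrt(101) = 2.6866

2.6866


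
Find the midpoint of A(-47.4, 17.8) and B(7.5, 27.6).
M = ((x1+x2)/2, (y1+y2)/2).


Mx = (-47.4 + 7.5)/2 = -39.9/2 = -19.9500
My = (17.8 + 27.6)/2 = 45.4/2 = 22.7000

(-19.9500, 22.7000)


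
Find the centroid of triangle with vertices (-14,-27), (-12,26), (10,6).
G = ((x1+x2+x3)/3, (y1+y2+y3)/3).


Gx = (-14- 12+10)/3 = -16/3 = -5.3333
Gy = (-27+26+6)/3 = 5/3 = 1.6667

G = (-5.3333, 1.6667)


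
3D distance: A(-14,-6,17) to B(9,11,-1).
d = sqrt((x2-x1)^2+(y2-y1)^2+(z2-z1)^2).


dx=23, dy=17, dz=-18
d = sqrt(529+289+324) = sqrt(1142) = 33.7935

33.7935


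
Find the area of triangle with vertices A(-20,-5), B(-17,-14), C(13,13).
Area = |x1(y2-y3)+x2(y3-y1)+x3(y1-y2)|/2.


-20*(-14-13) = 540
-17*(13+ 5) = -306
13*(-5+ 14) = 117
sum = 351
Area = |351|/2 = 175.5000

175.5000 sq units


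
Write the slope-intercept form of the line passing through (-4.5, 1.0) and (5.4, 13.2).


m = (12.2)/(9.9) = 1.2323
b = y1 - m*x1 = 1.0 - (12.2*(-4.5))/(9.9) = 1.0 + 5.5455 = 6.5455

y = 1.2323x + 6.5455


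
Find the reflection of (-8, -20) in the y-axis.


Reflection rule for y-axis: (-x, y)
(-8, -20) -> (8, -20)

(8, -20)


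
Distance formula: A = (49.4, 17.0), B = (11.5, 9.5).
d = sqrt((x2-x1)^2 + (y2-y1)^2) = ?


dx = 11.5 - 49.4 = -37.9
dy = 9.5 - 17.0 = -7.5
d = sqrt(1436.41 + 56.25) = sqrt(1492.66) = 38.6350

38.6350


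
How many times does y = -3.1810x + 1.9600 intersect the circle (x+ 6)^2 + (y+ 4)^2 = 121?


Substitute y = -3.1810x + 1.9600: (x+ 6)^2 + (-3.1810x+1.9600+ 4)^2 = 121
Expand to Ax^2 + Bx + C = 0, where b-k = 5.96
A = 1+m^2 = 11.118761
B = 2(m(b-k) - h) = 2(-3.1810*5.96 + 6) = -25.91752
C = h^2 + (b-k)^2 - r^2 = 36 + 35.5216 - 121 = -49.4784
disc = B^2-4AC = 671.7178 + 2200.5540 = 2872.2718
disc > 0

2 intersection points


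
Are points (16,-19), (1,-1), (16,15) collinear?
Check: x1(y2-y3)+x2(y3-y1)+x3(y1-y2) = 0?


16*(-1-15) + 1*(15+ 19) + 16*(-19+ 1)
= -256 + 34 - 288 = -510

No, not collinear (determinant = -510)


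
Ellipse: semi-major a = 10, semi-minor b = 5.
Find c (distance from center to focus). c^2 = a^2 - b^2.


c^2 = 10^2 - 5^2 = 100 - 25 = 75
c = sqrt(75) = 8.6603

c = 8.6603


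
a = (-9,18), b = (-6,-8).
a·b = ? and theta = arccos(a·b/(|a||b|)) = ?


a·b = -9*(-6) + 18*(-8) = 54 - 144 = -90
|a| = sqrt(81+324) = 20.1246
|b| = sqrt(36+64) = 10.0000
cos(theta) = -90/(sqrt(405)*sqrt(100)) = -90/sqrt(40500) = -0.447214
theta = arccos(-90/sqrt(40500)) = 116.5651 degrees

a·b = -90, theta = 116.5651 deg


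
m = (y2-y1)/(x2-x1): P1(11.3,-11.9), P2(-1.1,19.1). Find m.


dy = 19.1 + 11.9 = 31.0
dx = -1.1 - 11.3 = -12.4
m = 31.0/(-12.4) = -2.5000

m = -2.5000
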